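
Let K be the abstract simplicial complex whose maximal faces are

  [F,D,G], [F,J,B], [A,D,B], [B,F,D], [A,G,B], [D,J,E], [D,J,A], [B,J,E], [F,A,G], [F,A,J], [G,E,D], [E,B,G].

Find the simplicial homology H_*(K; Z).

H_0 = Z,  H_1 = Z/2Z,  H_2 = 0.

We work with the vertex ordering A < B < D < E < F < G < J. The simplices of K, each written with vertices in increasing order, are:

  0-simplices (7): A, B, D, E, F, G, J
  1-simplices (18): AB, AD, AF, AG, AJ, BD, BE, BF, BG, BJ, DE, DF, DG, DJ, EG, EJ, FG, FJ
  2-simplices (12): ABD, ABG, ADJ, AFG, AFJ, BDF, BEG, BEJ, BFJ, DEG, DEJ, DFG

so the chain groups are C_0 ≅ Z^7, C_1 ≅ Z^18, C_2 ≅ Z^12.

Boundary ∂_1: C_1 → C_0 maps an edge to its endpoints' difference, ∂[p,q] = q − p. For instance
  ∂DJ = J − D.
The 7×18 boundary matrix has rank 6 and Smith normal form diag(1,1,1,1,1,1).

Boundary ∂_2: C_2 → C_1 sends each 2-simplex [p,q,r] to [q,r] − [p,r] + [p,q]. For instance
  ∂ABD = BD − AD + AB,
  ∂ADJ = DJ − AJ + AD.
The resulting 18×12 matrix has rank 12, and its Smith normal form has invariant factors (1,1,1,1,1,1,1,1,1,1,1,2).

Now H_k = ker ∂_k / im ∂_{k+1}, so:

  H_0: rank C_0 − rank ∂_1 = 7 − 6 = 1, and the invariant factors of ∂_1 are all 1, so H_0 = Z.
  H_1: rank ker ∂_1 − rank ∂_2 = (18 − 6) − 12 = 0, and ∂_2 has invariant factor 2 > 1, so H_1 = Z/2Z.
  H_2: rank ker ∂_2 − rank ∂_3 = (12 − 12) − 0 = 0, and there is no ∂_3, so H_2 = 0.

(K is a triangulation of the real projective plane RP^2.)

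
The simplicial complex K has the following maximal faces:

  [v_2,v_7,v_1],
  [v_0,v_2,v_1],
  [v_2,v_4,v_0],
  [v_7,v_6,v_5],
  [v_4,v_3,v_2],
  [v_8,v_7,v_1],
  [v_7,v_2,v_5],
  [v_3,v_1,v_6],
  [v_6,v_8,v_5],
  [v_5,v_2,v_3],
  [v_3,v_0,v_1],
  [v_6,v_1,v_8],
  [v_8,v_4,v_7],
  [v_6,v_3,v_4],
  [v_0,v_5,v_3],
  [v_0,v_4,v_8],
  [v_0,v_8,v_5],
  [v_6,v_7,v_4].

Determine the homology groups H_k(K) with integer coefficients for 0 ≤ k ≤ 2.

K has 9 vertices, 27 edges, 18 triangles.
rank ∂_0 = 0, rank ∂_1 = 8 ⇒ b_0 = 9 − 0 − 8 = 1; all invariant factors of ∂_1 are 1 so no torsion. So H_0 ≅ Z.
rank ∂_1 = 8, rank ∂_2 = 18 ⇒ b_1 = 27 − 8 − 18 = 1; ∂_2 has invariant factor(s) [2] giving torsion. So H_1 ≅ Z × Z/2.
rank ∂_2 = 18, rank ∂_3 = 0 ⇒ b_2 = 18 − 18 − 0 = 0. So H_2 ≅ 0.

H_0 ≅ Z,  H_1 ≅ Z × Z/2,  H_2 = 0.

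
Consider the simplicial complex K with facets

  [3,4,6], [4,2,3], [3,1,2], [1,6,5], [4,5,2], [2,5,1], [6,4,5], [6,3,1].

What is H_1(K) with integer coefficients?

H_1 = 0.

K has 6 vertices, 12 edges, 8 triangles.
rank ∂_1 = 5, rank ∂_2 = 7 ⇒ b_1 = 12 − 5 − 7 = 0; all invariant factors of ∂_2 are 1 so no torsion. So H_1 ≅ 0.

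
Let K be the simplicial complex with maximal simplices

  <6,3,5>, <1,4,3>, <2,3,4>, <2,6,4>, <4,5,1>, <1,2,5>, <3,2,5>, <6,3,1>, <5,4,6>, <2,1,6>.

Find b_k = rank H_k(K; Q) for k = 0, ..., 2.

Fix the vertex order 1 < 2 < 3 < 4 < 5 < 6 and write every simplex with vertices in increasing order. Then dim K = 2 and the simplices of K are:

  0-simplices (6): [1], [2], [3], [4], [5], [6]
  1-simplices (15): [1,2], [1,3], [1,4], [1,5], [1,6], [2,3], [2,4], [2,5], [2,6], [3,4], [3,5], [3,6], [4,5], [4,6], [5,6]
  2-simplices (10): [1,2,5], [1,2,6], [1,3,4], [1,3,6], [1,4,5], [2,3,4], [2,3,5], [2,4,6], [3,5,6], [4,5,6]

Hence C_0 ≅ Z^6, C_1 ≅ Z^15, C_2 ≅ Z^10.

The boundary map ∂_1: C_1 → C_0 is given by ∂[p,q] = [q] − [p]. For instance
  ∂[3,5] = [5] − [3].
The resulting 6×15 matrix has rank 5, and its Smith normal form has invariant factors (1,1,1,1,1).

Boundary ∂_2: C_2 → C_1 maps a triangle to the signed sum of its edges. For instance
  ∂[1,3,6] = [3,6] − [1,6] + [1,3],
  ∂[2,3,4] = [3,4] − [2,4] + [2,3].
As a 15×10 matrix over Z this has rank 10, with invariant factors (1,1,1,1,1,1,1,1,1,2).

Now H_k = ker ∂_k / im ∂_{k+1}, so:

  H_0: rank C_0 − rank ∂_1 = 6 − 5 = 1, and the invariant factors of ∂_1 are all 1, so H_0 ≅ Z.
  H_1: rank ker ∂_1 − rank ∂_2 = (15 − 5) − 10 = 0, and ∂_2 has invariant factor 2 > 1, so H_1 ≅ Z/2.
  H_2: rank ker ∂_2 − rank ∂_3 = (10 − 10) − 0 = 0, and there is no ∂_3, so H_2 ≅ 0.

(K is a triangulation of the real projective plane RP^2.)

Hence the Betti numbers are b_0 = 1, b_1 = 0, b_2 = 0.

b_0 = 1, b_1 = 0, b_2 = 0.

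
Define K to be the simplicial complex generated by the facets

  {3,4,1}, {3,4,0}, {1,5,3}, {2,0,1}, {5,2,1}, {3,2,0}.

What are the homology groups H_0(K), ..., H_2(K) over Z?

H_0 ≅ Z,  H_1 ≅ Z,  H_2 = 0.

Take the total order 0 < 1 < 2 < 3 < 4 < 5 on the vertex set. Then K (dimension 2) consists of the simplices:

  0-simplices (6): [0], [1], [2], [3], [4], [5]
  1-simplices (12): [0,1], [0,2], [0,3], [0,4], [1,2], [1,3], [1,4], [1,5], [2,3], [2,5], [3,4], [3,5]
  2-simplices (6): [0,1,2], [0,2,3], [0,3,4], [1,2,5], [1,3,4], [1,3,5]

Hence C_0 ≅ Z^6, C_1 ≅ Z^12, C_2 ≅ Z^6.

Boundary ∂_1: C_1 → C_0 is given by ∂[p,q] = [q] − [p]. For instance
  ∂[0,1] = [1] − [0].
This gives a 6×12 integer matrix of rank 5; reducing to Smith normal form yields diagonal entries (1,1,1,1,1).

The boundary map ∂_2: C_2 → C_1 acts by ∂[p,q,r] = [q,r] − [p,r] + [p,q]. For instance
  ∂[0,1,2] = [1,2] − [0,2] + [0,1],
  ∂[1,2,5] = [2,5] − [1,5] + [1,2].
The 12×6 boundary matrix has rank 6 and Smith normal form diag(1,1,1,1,1,1).

Computing H_k = (kernel of ∂_k) / (image of ∂_{k+1}):

  H_0: rank C_0 − rank ∂_1 = 6 − 5 = 1, and the invariant factors of ∂_1 are all 1, so H_0 ≅ Z.
  H_1: rank ker ∂_1 − rank ∂_2 = (12 − 5) − 6 = 1, and the invariant factors of ∂_2 are all 1, so H_1 ≅ Z.
  H_2: rank ker ∂_2 − rank ∂_3 = (6 − 6) − 0 = 0, and there is no ∂_3, so H_2 ≅ 0.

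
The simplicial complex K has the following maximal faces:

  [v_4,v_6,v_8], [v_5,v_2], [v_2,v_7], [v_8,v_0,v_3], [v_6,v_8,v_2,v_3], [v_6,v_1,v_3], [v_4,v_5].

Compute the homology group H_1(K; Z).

H_1 ≅ Z.

We work with the vertex ordering v_0 < v_1 < v_2 < v_3 < v_4 < v_5 < v_6 < v_7 < v_8. The simplices of K, each written with vertices in increasing order, are:

  0-simplices (9): [v_0], [v_1], [v_2], [v_3], [v_4], [v_5], [v_6], [v_7], [v_8]
  1-simplices (15): (15 of them)
  2-simplices (7): [v_0,v_3,v_8], [v_1,v_3,v_6], [v_2,v_3,v_6], [v_2,v_3,v_8], [v_2,v_6,v_8], [v_3,v_6,v_8], [v_4,v_6,v_8]
  3-simplices (1): [v_2,v_3,v_6,v_8]

Hence C_0 ≅ Z^9, C_1 ≅ Z^15, C_2 ≅ Z^7, C_3 ≅ Z^1.

∂_1: C_1 → C_0 maps an edge to its endpoints' difference, ∂[p,q] = q − p.
This gives a 9×15 integer matrix of rank 8; reducing to Smith normal form yields diagonal entries (1,1,1,1,1,1,1,1).

Boundary ∂_2: C_2 → C_1 maps a triangle to the signed sum of its edges. For instance
  ∂[v_2,v_3,v_6] = [v_3,v_6] − [v_2,v_6] + [v_2,v_3],
  ∂[v_2,v_3,v_8] = [v_3,v_8] − [v_2,v_8] + [v_2,v_3].
This gives a 15×7 integer matrix of rank 6; reducing to Smith normal form yields diagonal entries (1,1,1,1,1,1).

Boundary ∂_3: C_3 → C_2 sends each 3-simplex σ to the alternating sum Σ_i (−1)^i (σ with its i-th vertex removed). For instance
  ∂[v_2,v_3,v_6,v_8] = [v_3,v_6,v_8] − [v_2,v_6,v_8] + [v_2,v_3,v_8] − [v_2,v_3,v_6].
As a 7×1 matrix over Z this has rank 1, with invariant factors (1).

Now H_k = ker ∂_k / im ∂_{k+1}, so:

  H_1: rank ker ∂_1 − rank ∂_2 = (15 − 8) − 6 = 1, and the invariant factors of ∂_2 are all 1, so H_1 ≅ Z.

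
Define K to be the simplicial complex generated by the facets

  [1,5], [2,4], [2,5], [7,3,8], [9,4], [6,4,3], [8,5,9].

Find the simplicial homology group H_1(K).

H_1 ≅ Z^2.

Take the total order 1 < 2 < 3 < 4 < 5 < 6 < 7 < 8 < 9 on the vertex set. Then K (dimension 2) consists of the simplices:

  0-simplices (9): [1], [2], [3], [4], [5], [6], [7], [8], [9]
  1-simplices (13): [1,5], [2,4], [2,5], [3,4], [3,6], [3,7], [3,8], [4,6], [4,9], [5,8], [5,9], [7,8], [8,9]
  2-simplices (3): [3,4,6], [3,7,8], [5,8,9]

Hence C_0 ≅ Z^9, C_1 ≅ Z^13, C_2 ≅ Z^3.

∂_1: C_1 → C_0 maps an edge to its endpoints' difference, ∂[p,q] = q − p. For instance
  ∂[3,7] = [7] − [3].
As a 9×13 matrix over Z this has rank 8, with invariant factors (1,1,1,1,1,1,1,1).

The boundary map ∂_2: C_2 → C_1 maps a triangle to the signed sum of its edges. For instance
  ∂[3,4,6] = [4,6] − [3,6] + [3,4],
  ∂[5,8,9] = [8,9] − [5,9] + [5,8].
The resulting 13×3 matrix has rank 3, and its Smith normal form has invariant factors (1,1,1).

Reading off H_k = ker ∂_k / im ∂_{k+1}:

  H_1: rank ker ∂_1 − rank ∂_2 = (13 − 8) − 3 = 2, and the invariant factors of ∂_2 are all 1, so H_1 ≅ Z^2.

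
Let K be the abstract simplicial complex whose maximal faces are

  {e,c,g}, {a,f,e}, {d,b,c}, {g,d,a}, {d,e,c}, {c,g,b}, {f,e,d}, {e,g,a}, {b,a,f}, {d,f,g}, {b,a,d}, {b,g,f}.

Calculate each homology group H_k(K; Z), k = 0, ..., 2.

Order the vertices as a < b < c < d < e < f < g. Listing each simplex with vertices in this order, K has dimension 2 with simplices:

  0-simplices (7): a, b, c, d, e, f, g
  1-simplices (18): ab, ad, ae, af, ag, bc, bd, bf, bg, cd, ce, cg, de, df, dg, ef, eg, fg
  2-simplices (12): abd, abf, adg, aef, aeg, bcd, bcg, bfg, cde, ceg, def, dfg

giving chain groups C_0 ≅ Z^7, C_1 ≅ Z^18, C_2 ≅ Z^12.

The boundary map ∂_1: C_1 → C_0 is given by ∂[p,q] = [q] − [p].
The 7×18 boundary matrix has rank 6 and Smith normal form diag(1,1,1,1,1,1).

The boundary map ∂_2: C_2 → C_1 maps a triangle to the signed sum of its edges. For instance
  ∂abd = bd − ad + ab,
  ∂aef = ef − af + ae.
The resulting 18×12 matrix has rank 12, and its Smith normal form has invariant factors (1,1,1,1,1,1,1,1,1,1,1,2).

Reading off H_k = ker ∂_k / im ∂_{k+1}:

  H_0: rank C_0 − rank ∂_1 = 7 − 6 = 1, and the invariant factors of ∂_1 are all 1, so H_0 ≅ Z.
  H_1: rank ker ∂_1 − rank ∂_2 = (18 − 6) − 12 = 0, and ∂_2 has invariant factor 2 > 1, so H_1 ≅ Z/2Z.
  H_2: rank ker ∂_2 − rank ∂_3 = (12 − 12) − 0 = 0, and there is no ∂_3, so H_2 ≅ 0.

H_0 = Z,  H_1 = Z/2Z,  H_2 = 0.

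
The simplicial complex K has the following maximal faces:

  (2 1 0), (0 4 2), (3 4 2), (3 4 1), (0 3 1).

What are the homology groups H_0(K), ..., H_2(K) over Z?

H_0 = Z,  H_1 = Z,  H_2 = 0.

We work with the vertex ordering 0 < 1 < 2 < 3 < 4. The simplices of K, each written with vertices in increasing order, are:

  0-simplices (5): [0], [1], [2], [3], [4]
  1-simplices (10): [0,1], [0,2], [0,3], [0,4], [1,2], [1,3], [1,4], [2,3], [2,4], [3,4]
  2-simplices (5): [0,1,2], [0,1,3], [0,2,4], [1,3,4], [2,3,4]

Hence C_0 ≅ Z^5, C_1 ≅ Z^10, C_2 ≅ Z^5.

Boundary ∂_1: C_1 → C_0 maps an edge to its endpoints' difference, ∂[p,q] = q − p.
The resulting 5×10 matrix has rank 4, and its Smith normal form has invariant factors (1,1,1,1).

∂_2: C_2 → C_1 acts by ∂[p,q,r] = [q,r] − [p,r] + [p,q]. For instance
  ∂[0,2,4] = [2,4] − [0,4] + [0,2],
  ∂[0,1,2] = [1,2] − [0,2] + [0,1].
As a 10×5 matrix over Z this has rank 5, with invariant factors (1,1,1,1,1).

Now H_k = ker ∂_k / im ∂_{k+1}, so:

  H_0: rank C_0 − rank ∂_1 = 5 − 4 = 1, and the invariant factors of ∂_1 are all 1, so H_0 = Z.
  H_1: rank ker ∂_1 − rank ∂_2 = (10 − 4) − 5 = 1, and the invariant factors of ∂_2 are all 1, so H_1 = Z.
  H_2: rank ker ∂_2 − rank ∂_3 = (5 − 5) − 0 = 0, and there is no ∂_3, so H_2 = 0.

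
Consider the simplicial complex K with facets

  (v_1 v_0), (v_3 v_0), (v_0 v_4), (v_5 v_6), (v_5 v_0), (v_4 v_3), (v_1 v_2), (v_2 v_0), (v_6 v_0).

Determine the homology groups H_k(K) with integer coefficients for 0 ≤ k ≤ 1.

Take the total order v_0 < v_1 < v_2 < v_3 < v_4 < v_5 < v_6 on the vertex set. Then K (dimension 1) consists of the simplices:

  0-simplices (7): [v_0], [v_1], [v_2], [v_3], [v_4], [v_5], [v_6]
  1-simplices (9): [v_0,v_1], [v_0,v_2], [v_0,v_3], [v_0,v_4], [v_0,v_5], [v_0,v_6], [v_1,v_2], [v_3,v_4], [v_5,v_6]

Hence C_0 ≅ Z^7, C_1 ≅ Z^9.

Boundary ∂_1: C_1 → C_0 maps an edge to its endpoints' difference, ∂[p,q] = q − p. For instance
  ∂[v_5,v_6] = [v_6] − [v_5].
This gives a 7×9 integer matrix of rank 6; reducing to Smith normal form yields diagonal entries (1,1,1,1,1,1).

Computing H_k = (kernel of ∂_k) / (image of ∂_{k+1}):

  H_0: rank C_0 − rank ∂_1 = 7 − 6 = 1, and the invariant factors of ∂_1 are all 1, so H_0 = Z.
  H_1: rank ker ∂_1 − rank ∂_2 = (9 − 6) − 0 = 3, and there is no ∂_2, so H_1 = Z^3.

As a check, the Euler characteristic is 7 − 9 = -2, which agrees with 1 − 3 = -2.

H_0 ≅ Z,  H_1 ≅ Z^3.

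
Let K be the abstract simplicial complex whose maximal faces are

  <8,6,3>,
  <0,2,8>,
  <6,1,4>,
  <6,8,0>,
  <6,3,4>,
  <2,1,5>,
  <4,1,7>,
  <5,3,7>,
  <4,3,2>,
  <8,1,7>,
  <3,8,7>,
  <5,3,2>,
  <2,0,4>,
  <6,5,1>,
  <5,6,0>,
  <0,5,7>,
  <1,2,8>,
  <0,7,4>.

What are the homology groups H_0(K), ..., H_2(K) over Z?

H_0 ≅ Z,  H_1 ≅ Z^2,  H_2 ≅ Z.

Take the total order 0 < 1 < 2 < 3 < 4 < 5 < 6 < 7 < 8 on the vertex set. Then K (dimension 2) consists of the simplices:

  0-simplices (9): [0], [1], [2], [3], [4], [5], [6], [7], [8]
  1-simplices (27): (27 of them)
  2-simplices (18): [0,2,4], [0,2,8], [0,4,7], [0,5,6], [0,5,7], [0,6,8], [1,2,5], [1,2,8], [1,4,6], [1,4,7], [1,5,6], [1,7,8], [2,3,4], [2,3,5], [3,4,6], [3,5,7], [3,6,8], [3,7,8]

so the chain groups are C_0 ≅ Z^9, C_1 ≅ Z^27, C_2 ≅ Z^18.

∂_1: C_1 → C_0 sends each edge [p,q] (with p < q) to q − p.
The resulting 9×27 matrix has rank 8, and its Smith normal form has invariant factors (1,1,1,1,1,1,1,1).

The boundary map ∂_2: C_2 → C_1 acts by ∂[p,q,r] = [q,r] − [p,r] + [p,q]. For instance
  ∂[0,2,8] = [2,8] − [0,8] + [0,2],
  ∂[1,7,8] = [7,8] − [1,8] + [1,7].
The resulting 27×18 matrix has rank 17, and its Smith normal form has invariant factors (1,1,1,1,1,1,1,1,1,1,1,1,1,1,1,1,1).

From H_k ≅ ker(∂_k) / im(∂_{k+1}) we obtain:

  H_0: rank C_0 − rank ∂_1 = 9 − 8 = 1, and the invariant factors of ∂_1 are all 1, so H_0 ≅ Z.
  H_1: rank ker ∂_1 − rank ∂_2 = (27 − 8) − 17 = 2, and the invariant factors of ∂_2 are all 1, so H_1 ≅ Z^2.
  H_2: rank ker ∂_2 − rank ∂_3 = (18 − 17) − 0 = 1, and there is no ∂_3, so H_2 ≅ Z.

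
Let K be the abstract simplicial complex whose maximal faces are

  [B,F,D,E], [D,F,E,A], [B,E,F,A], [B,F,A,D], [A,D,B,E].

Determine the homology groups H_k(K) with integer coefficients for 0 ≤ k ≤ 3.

H_0 ≅ Z,  H_1 = 0,  H_2 = 0,  H_3 ≅ Z.

K has 5 vertices, 10 edges, 10 triangles, 5 3-simplices.
rank ∂_0 = 0, rank ∂_1 = 4 ⇒ b_0 = 5 − 0 − 4 = 1; all invariant factors of ∂_1 are 1 so no torsion. So H_0 ≅ Z.
rank ∂_1 = 4, rank ∂_2 = 6 ⇒ b_1 = 10 − 4 − 6 = 0; all invariant factors of ∂_2 are 1 so no torsion. So H_1 ≅ 0.
rank ∂_2 = 6, rank ∂_3 = 4 ⇒ b_2 = 10 − 6 − 4 = 0; all invariant factors of ∂_3 are 1 so no torsion. So H_2 ≅ 0.
rank ∂_3 = 4, rank ∂_4 = 0 ⇒ b_3 = 5 − 4 − 0 = 1. So H_3 ≅ Z.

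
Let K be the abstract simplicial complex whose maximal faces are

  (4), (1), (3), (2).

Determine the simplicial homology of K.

Order the vertices as 1 < 2 < 3 < 4. Listing each simplex with vertices in this order, K has dimension 0 with simplices:

  0-simplices (4): [1], [2], [3], [4]

Hence C_0 ≅ Z^4.

Now H_k = ker ∂_k / im ∂_{k+1}, so:

  H_0: rank C_0 − rank ∂_1 = 4 − 0 = 4, and there is no ∂_1, so H_0 ≅ Z^4.

(K is a triangulation of a set of 4 points.)

H_0 ≅ Z^4.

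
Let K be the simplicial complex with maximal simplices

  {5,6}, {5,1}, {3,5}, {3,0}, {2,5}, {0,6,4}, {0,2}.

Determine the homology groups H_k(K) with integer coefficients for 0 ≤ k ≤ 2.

Take the total order 0 < 1 < 2 < 3 < 4 < 5 < 6 on the vertex set. Then K (dimension 2) consists of the simplices:

  0-simplices (7): [0], [1], [2], [3], [4], [5], [6]
  1-simplices (9): [0,2], [0,3], [0,4], [0,6], [1,5], [2,5], [3,5], [4,6], [5,6]
  2-simplices (1): [0,4,6]

so the chain groups are C_0 ≅ Z^7, C_1 ≅ Z^9, C_2 ≅ Z^1.

∂_1: C_1 → C_0 sends each edge [p,q] (with p < q) to q − p.
The resulting 7×9 matrix has rank 6, and its Smith normal form has invariant factors (1,1,1,1,1,1).

Boundary ∂_2: C_2 → C_1 acts by ∂[p,q,r] = [q,r] − [p,r] + [p,q]. For instance
  ∂[0,4,6] = [4,6] − [0,6] + [0,4].
As a 9×1 matrix over Z this has rank 1, with invariant factors (1).

Now H_k = ker ∂_k / im ∂_{k+1}, so:

  H_0: rank C_0 − rank ∂_1 = 7 − 6 = 1, and the invariant factors of ∂_1 are all 1, so H_0 ≅ Z.
  H_1: rank ker ∂_1 − rank ∂_2 = (9 − 6) − 1 = 2, and the invariant factors of ∂_2 are all 1, so H_1 ≅ Z^2.
  H_2: rank ker ∂_2 − rank ∂_3 = (1 − 1) − 0 = 0, and there is no ∂_3, so H_2 ≅ 0.

H_0 ≅ Z,  H_1 ≅ Z^2,  H_2 = 0.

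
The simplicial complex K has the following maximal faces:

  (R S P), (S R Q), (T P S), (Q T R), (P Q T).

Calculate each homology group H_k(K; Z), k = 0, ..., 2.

Order the vertices as P < Q < R < S < T. Listing each simplex with vertices in this order, K has dimension 2 with simplices:

  0-simplices (5): P, Q, R, S, T
  1-simplices (10): PQ, PR, PS, PT, QR, QS, QT, RS, RT, ST
  2-simplices (5): PQT, PRS, PST, QRS, QRT

so the chain groups are C_0 ≅ Z^5, C_1 ≅ Z^10, C_2 ≅ Z^5.

Boundary ∂_1: C_1 → C_0 is given by ∂[p,q] = [q] − [p].
This gives a 5×10 integer matrix of rank 4; reducing to Smith normal form yields diagonal entries (1,1,1,1).

Boundary ∂_2: C_2 → C_1 sends each 2-simplex [p,q,r] to [q,r] − [p,r] + [p,q]. For instance
  ∂QRS = RS − QS + QR,
  ∂PST = ST − PT + PS.
The resulting 10×5 matrix has rank 5, and its Smith normal form has invariant factors (1,1,1,1,1).

Reading off H_k = ker ∂_k / im ∂_{k+1}:

  H_0: rank C_0 − rank ∂_1 = 5 − 4 = 1, and the invariant factors of ∂_1 are all 1, so H_0 = Z.
  H_1: rank ker ∂_1 − rank ∂_2 = (10 − 4) − 5 = 1, and the invariant factors of ∂_2 are all 1, so H_1 = Z.
  H_2: rank ker ∂_2 − rank ∂_3 = (5 − 5) − 0 = 0, and there is no ∂_3, so H_2 = 0.

As a check, the Euler characteristic is 5 − 10 + 5 = 0, which agrees with 1 − 1 + 0 = 0.

H_0 ≅ Z,  H_1 ≅ Z,  H_2 = 0.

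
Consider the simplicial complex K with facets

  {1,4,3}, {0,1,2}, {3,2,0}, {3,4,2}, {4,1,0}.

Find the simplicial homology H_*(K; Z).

H_0 = Z,  H_1 = Z,  H_2 = 0.

Take the total order 0 < 1 < 2 < 3 < 4 on the vertex set. Then K (dimension 2) consists of the simplices:

  0-simplices (5): [0], [1], [2], [3], [4]
  1-simplices (10): [0,1], [0,2], [0,3], [0,4], [1,2], [1,3], [1,4], [2,3], [2,4], [3,4]
  2-simplices (5): [0,1,2], [0,1,4], [0,2,3], [1,3,4], [2,3,4]

Hence C_0 ≅ Z^5, C_1 ≅ Z^10, C_2 ≅ Z^5.

The boundary map ∂_1: C_1 → C_0 is given by ∂[p,q] = [q] − [p]. For instance
  ∂[0,4] = [4] − [0].
The resulting 5×10 matrix has rank 4, and its Smith normal form has invariant factors (1,1,1,1).

The boundary map ∂_2: C_2 → C_1 acts by ∂[p,q,r] = [q,r] − [p,r] + [p,q]. For instance
  ∂[2,3,4] = [3,4] − [2,4] + [2,3],
  ∂[0,1,4] = [1,4] − [0,4] + [0,1].
As a 10×5 matrix over Z this has rank 5, with invariant factors (1,1,1,1,1).

From H_k ≅ ker(∂_k) / im(∂_{k+1}) we obtain:

  H_0: rank C_0 − rank ∂_1 = 5 − 4 = 1, and the invariant factors of ∂_1 are all 1, so H_0 = Z.
  H_1: rank ker ∂_1 − rank ∂_2 = (10 − 4) − 5 = 1, and the invariant factors of ∂_2 are all 1, so H_1 = Z.
  H_2: rank ker ∂_2 − rank ∂_3 = (5 − 5) − 0 = 0, and there is no ∂_3, so H_2 = 0.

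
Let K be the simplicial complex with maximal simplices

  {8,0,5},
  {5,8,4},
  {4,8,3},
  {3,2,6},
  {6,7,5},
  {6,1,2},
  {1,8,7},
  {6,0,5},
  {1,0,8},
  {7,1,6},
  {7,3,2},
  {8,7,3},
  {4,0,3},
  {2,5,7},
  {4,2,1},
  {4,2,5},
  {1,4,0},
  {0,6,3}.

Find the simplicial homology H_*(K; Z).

H_0 ≅ Z,  H_1 ≅ Z ⊕ Z_2,  H_2 = 0.

K has 9 vertices, 27 edges, 18 triangles.
rank ∂_0 = 0, rank ∂_1 = 8 ⇒ b_0 = 9 − 0 − 8 = 1; all invariant factors of ∂_1 are 1 so no torsion. So H_0 = Z.
rank ∂_1 = 8, rank ∂_2 = 18 ⇒ b_1 = 27 − 8 − 18 = 1; ∂_2 has invariant factor(s) [2] giving torsion. So H_1 = Z ⊕ Z_2.
rank ∂_2 = 18, rank ∂_3 = 0 ⇒ b_2 = 18 − 18 − 0 = 0. So H_2 = 0.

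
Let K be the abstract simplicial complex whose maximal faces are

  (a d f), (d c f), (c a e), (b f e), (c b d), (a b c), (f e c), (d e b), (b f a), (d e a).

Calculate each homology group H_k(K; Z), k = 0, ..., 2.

H_0 = Z,  H_1 = Z/2,  H_2 = 0.

We work with the vertex ordering a < b < c < d < e < f. The simplices of K, each written with vertices in increasing order, are:

  0-simplices (6): a, b, c, d, e, f
  1-simplices (15): ab, ac, ad, ae, af, bc, bd, be, bf, cd, ce, cf, de, df, ef
  2-simplices (10): abc, abf, ace, ade, adf, bcd, bde, bef, cdf, cef

Hence C_0 ≅ Z^6, C_1 ≅ Z^15, C_2 ≅ Z^10.

∂_1: C_1 → C_0 is given by ∂[p,q] = [q] − [p]. For instance
  ∂cf = f − c.
As a 6×15 matrix over Z this has rank 5, with invariant factors (1,1,1,1,1).

The boundary map ∂_2: C_2 → C_1 acts by ∂[p,q,r] = [q,r] − [p,r] + [p,q]. For instance
  ∂abf = bf − af + ab,
  ∂cef = ef − cf + ce.
The resulting 15×10 matrix has rank 10, and its Smith normal form has invariant factors (1,1,1,1,1,1,1,1,1,2).

Computing H_k = (kernel of ∂_k) / (image of ∂_{k+1}):

  H_0: rank C_0 − rank ∂_1 = 6 − 5 = 1, and the invariant factors of ∂_1 are all 1, so H_0 = Z.
  H_1: rank ker ∂_1 − rank ∂_2 = (15 − 5) − 10 = 0, and ∂_2 has invariant factor 2 > 1, so H_1 = Z/2.
  H_2: rank ker ∂_2 − rank ∂_3 = (10 − 10) − 0 = 0, and there is no ∂_3, so H_2 = 0.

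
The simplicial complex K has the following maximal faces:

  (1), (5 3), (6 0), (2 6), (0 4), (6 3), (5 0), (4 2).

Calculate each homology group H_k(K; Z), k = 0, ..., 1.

Order the vertices as 0 < 1 < 2 < 3 < 4 < 5 < 6. Listing each simplex with vertices in this order, K has dimension 1 with simplices:

  0-simplices (7): [0], [1], [2], [3], [4], [5], [6]
  1-simplices (7): [0,4], [0,5], [0,6], [2,4], [2,6], [3,5], [3,6]

giving chain groups C_0 ≅ Z^7, C_1 ≅ Z^7.

Boundary ∂_1: C_1 → C_0 sends each edge [p,q] (with p < q) to q − p. For instance
  ∂[2,6] = [6] − [2].
This gives a 7×7 integer matrix of rank 5; reducing to Smith normal form yields diagonal entries (1,1,1,1,1).

Reading off H_k = ker ∂_k / im ∂_{k+1}:

  H_0: rank C_0 − rank ∂_1 = 7 − 5 = 2, and the invariant factors of ∂_1 are all 1, so H_0 = Z^2.
  H_1: rank ker ∂_1 − rank ∂_2 = (7 − 5) − 0 = 2, and there is no ∂_2, so H_1 = Z^2.

H_0 ≅ Z^2,  H_1 ≅ Z^2.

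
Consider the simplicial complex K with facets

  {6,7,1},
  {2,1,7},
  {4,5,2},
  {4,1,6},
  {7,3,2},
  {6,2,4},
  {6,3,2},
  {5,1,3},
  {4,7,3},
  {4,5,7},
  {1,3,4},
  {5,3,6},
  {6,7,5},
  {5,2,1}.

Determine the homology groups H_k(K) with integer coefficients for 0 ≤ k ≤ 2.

Take the total order 1 < 2 < 3 < 4 < 5 < 6 < 7 on the vertex set. Then K (dimension 2) consists of the simplices:

  0-simplices (7): [1], [2], [3], [4], [5], [6], [7]
  1-simplices (21): [1,2], [1,3], [1,4], [1,5], [1,6], [1,7], [2,3], [2,4], [2,5], [2,6], [2,7], [3,4], [3,5], [3,6], [3,7], [4,5], [4,6], [4,7], [5,6], [5,7], [6,7]
  2-simplices (14): [1,2,5], [1,2,7], [1,3,4], [1,3,5], [1,4,6], [1,6,7], [2,3,6], [2,3,7], [2,4,5], [2,4,6], [3,4,7], [3,5,6], [4,5,7], [5,6,7]

giving chain groups C_0 ≅ Z^7, C_1 ≅ Z^21, C_2 ≅ Z^14.

The boundary map ∂_1: C_1 → C_0 sends each edge [p,q] (with p < q) to q − p. For instance
  ∂[2,5] = [5] − [2].
This gives a 7×21 integer matrix of rank 6; reducing to Smith normal form yields diagonal entries (1,1,1,1,1,1).

∂_2: C_2 → C_1 sends each 2-simplex [p,q,r] to [q,r] − [p,r] + [p,q]. For instance
  ∂[5,6,7] = [6,7] − [5,7] + [5,6],
  ∂[2,4,6] = [4,6] − [2,6] + [2,4].
As a 21×14 matrix over Z this has rank 13, with invariant factors (1,1,1,1,1,1,1,1,1,1,1,1,1).

From H_k ≅ ker(∂_k) / im(∂_{k+1}) we obtain:

  H_0: rank C_0 − rank ∂_1 = 7 − 6 = 1, and the invariant factors of ∂_1 are all 1, so H_0 = Z.
  H_1: rank ker ∂_1 − rank ∂_2 = (21 − 6) − 13 = 2, and the invariant factors of ∂_2 are all 1, so H_1 = Z^2.
  H_2: rank ker ∂_2 − rank ∂_3 = (14 − 13) − 0 = 1, and there is no ∂_3, so H_2 = Z.

(K is a triangulation of the torus T^2.)

H_0 = Z,  H_1 = Z^2,  H_2 = Z.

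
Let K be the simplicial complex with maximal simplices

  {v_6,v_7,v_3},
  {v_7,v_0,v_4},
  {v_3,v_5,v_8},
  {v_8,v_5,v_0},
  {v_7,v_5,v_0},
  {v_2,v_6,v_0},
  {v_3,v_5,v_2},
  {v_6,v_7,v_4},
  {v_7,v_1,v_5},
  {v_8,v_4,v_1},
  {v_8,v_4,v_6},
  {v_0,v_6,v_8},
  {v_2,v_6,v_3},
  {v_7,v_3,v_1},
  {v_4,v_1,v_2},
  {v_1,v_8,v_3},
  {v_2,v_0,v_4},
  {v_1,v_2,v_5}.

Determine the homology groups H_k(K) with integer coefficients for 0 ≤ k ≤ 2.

H_0 ≅ Z,  H_1 ≅ Z ⊕ Z/2Z,  H_2 = 0.

Take the total order v_0 < v_1 < v_2 < v_3 < v_4 < v_5 < v_6 < v_7 < v_8 on the vertex set. Then K (dimension 2) consists of the simplices:

  0-simplices (9): [v_0], [v_1], [v_2], [v_3], [v_4], [v_5], [v_6], [v_7], [v_8]
  1-simplices (27): (27 of them)
  2-simplices (18): (18 of them)

giving chain groups C_0 ≅ Z^9, C_1 ≅ Z^27, C_2 ≅ Z^18.

The boundary map ∂_1: C_1 → C_0 sends each edge [p,q] (with p < q) to q − p. For instance
  ∂[v_1,v_4] = [v_4] − [v_1].
As a 9×27 matrix over Z this has rank 8, with invariant factors (1,1,1,1,1,1,1,1).

Boundary ∂_2: C_2 → C_1 acts by ∂[p,q,r] = [q,r] − [p,r] + [p,q]. For instance
  ∂[v_1,v_5,v_7] = [v_5,v_7] − [v_1,v_7] + [v_1,v_5],
  ∂[v_0,v_6,v_8] = [v_6,v_8] − [v_0,v_8] + [v_0,v_6].
This gives a 27×18 integer matrix of rank 18; reducing to Smith normal form yields diagonal entries (1,1,1,1,1,1,1,1,1,1,1,1,1,1,1,1,1,2).

Reading off H_k = ker ∂_k / im ∂_{k+1}:

  H_0: rank C_0 − rank ∂_1 = 9 − 8 = 1, and the invariant factors of ∂_1 are all 1, so H_0 ≅ Z.
  H_1: rank ker ∂_1 − rank ∂_2 = (27 − 8) − 18 = 1, and ∂_2 has invariant factor 2 > 1, so H_1 ≅ Z ⊕ Z/2Z.
  H_2: rank ker ∂_2 − rank ∂_3 = (18 − 18) − 0 = 0, and there is no ∂_3, so H_2 ≅ 0.

As a check, the Euler characteristic is 9 − 27 + 18 = 0, which agrees with 1 − 1 + 0 = 0.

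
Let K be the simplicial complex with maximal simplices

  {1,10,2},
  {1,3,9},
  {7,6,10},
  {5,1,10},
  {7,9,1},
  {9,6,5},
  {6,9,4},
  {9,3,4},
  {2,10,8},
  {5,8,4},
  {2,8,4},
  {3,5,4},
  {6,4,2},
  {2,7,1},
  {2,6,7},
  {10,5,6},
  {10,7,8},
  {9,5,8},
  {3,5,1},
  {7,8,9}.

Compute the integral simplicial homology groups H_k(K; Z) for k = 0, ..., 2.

H_0 = Z,  H_1 = Z ⊕ Z/2,  H_2 = 0.

Fix the vertex order 1 < 2 < 3 < 4 < 5 < 6 < 7 < 8 < 9 < 10 and write every simplex with vertices in increasing order. Then dim K = 2 and the simplices of K are:

  0-simplices (10): [1], [2], [3], [4], [5], [6], [7], [8], [9], [10]
  1-simplices (30): (30 of them)
  2-simplices (20): (20 of them)

giving chain groups C_0 ≅ Z^10, C_1 ≅ Z^30, C_2 ≅ Z^20.

∂_1: C_1 → C_0 is given by ∂[p,q] = [q] − [p]. For instance
  ∂[5,10] = [10] − [5].
The 10×30 boundary matrix has rank 9 and Smith normal form diag(1,1,1,1,1,1,1,1,1).

∂_2: C_2 → C_1 acts by ∂[p,q,r] = [q,r] − [p,r] + [p,q]. For instance
  ∂[1,7,9] = [7,9] − [1,9] + [1,7],
  ∂[1,5,10] = [5,10] − [1,10] + [1,5].
The 30×20 boundary matrix has rank 20 and Smith normal form diag(1,1,1,1,1,1,1,1,1,1,1,1,1,1,1,1,1,1,1,2).

Computing H_k = (kernel of ∂_k) / (image of ∂_{k+1}):

  H_0: rank C_0 − rank ∂_1 = 10 − 9 = 1, and the invariant factors of ∂_1 are all 1, so H_0 ≅ Z.
  H_1: rank ker ∂_1 − rank ∂_2 = (30 − 9) − 20 = 1, and ∂_2 has invariant factor 2 > 1, so H_1 ≅ Z ⊕ Z/2.
  H_2: rank ker ∂_2 − rank ∂_3 = (20 − 20) − 0 = 0, and there is no ∂_3, so H_2 ≅ 0.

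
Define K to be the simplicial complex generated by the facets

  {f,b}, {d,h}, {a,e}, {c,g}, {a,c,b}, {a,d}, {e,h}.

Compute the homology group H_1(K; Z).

H_1 ≅ Z.

Fix the vertex order a < b < c < d < e < f < g < h and write every simplex with vertices in increasing order. Then dim K = 2 and the simplices of K are:

  0-simplices (8): a, b, c, d, e, f, g, h
  1-simplices (9): ab, ac, ad, ae, bc, bf, cg, dh, eh
  2-simplices (1): abc

giving chain groups C_0 ≅ Z^8, C_1 ≅ Z^9, C_2 ≅ Z^1.

The boundary map ∂_1: C_1 → C_0 is given by ∂[p,q] = [q] − [p].
The 8×9 boundary matrix has rank 7 and Smith normal form diag(1,1,1,1,1,1,1).

Boundary ∂_2: C_2 → C_1 acts by ∂[p,q,r] = [q,r] − [p,r] + [p,q]. For instance
  ∂abc = bc − ac + ab.
This gives a 9×1 integer matrix of rank 1; reducing to Smith normal form yields diagonal entries (1).

Reading off H_k = ker ∂_k / im ∂_{k+1}:

  H_1: rank ker ∂_1 − rank ∂_2 = (9 − 7) − 1 = 1, and the invariant factors of ∂_2 are all 1, so H_1 = Z.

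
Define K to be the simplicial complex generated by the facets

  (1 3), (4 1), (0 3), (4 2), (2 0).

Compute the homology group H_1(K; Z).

Fix the vertex order 0 < 1 < 2 < 3 < 4 and write every simplex with vertices in increasing order. Then dim K = 1 and the simplices of K are:

  0-simplices (5): [0], [1], [2], [3], [4]
  1-simplices (5): [0,2], [0,3], [1,3], [1,4], [2,4]

Hence C_0 ≅ Z^5, C_1 ≅ Z^5.

∂_1: C_1 → C_0 maps an edge to its endpoints' difference, ∂[p,q] = q − p.
The 5×5 boundary matrix has rank 4 and Smith normal form diag(1,1,1,1).

Now H_k = ker ∂_k / im ∂_{k+1}, so:

  H_1: rank ker ∂_1 − rank ∂_2 = (5 − 4) − 0 = 1, and there is no ∂_2, so H_1 ≅ Z.

(K is a triangulation of the circle S^1.)

H_1 ≅ Z.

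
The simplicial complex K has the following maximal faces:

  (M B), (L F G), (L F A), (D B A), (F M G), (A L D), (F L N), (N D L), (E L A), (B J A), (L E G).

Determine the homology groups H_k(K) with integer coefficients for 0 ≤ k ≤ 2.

H_0 ≅ Z,  H_1 ≅ Z,  H_2 = 0.

Order the vertices as A < B < D < E < F < G < J < L < M < N. Listing each simplex with vertices in this order, K has dimension 2 with simplices:

  0-simplices (10): A, B, D, E, F, G, J, L, M, N
  1-simplices (20): AB, AD, AE, AF, AJ, AL, BD, BJ, BM, DL, DN, EG, EL, FG, FL, FM, FN, GL, GM, LN
  2-simplices (10): ABD, ABJ, ADL, AEL, AFL, DLN, EGL, FGL, FGM, FLN

Hence C_0 ≅ Z^10, C_1 ≅ Z^20, C_2 ≅ Z^10.

The boundary map ∂_1: C_1 → C_0 is given by ∂[p,q] = [q] − [p].
The resulting 10×20 matrix has rank 9, and its Smith normal form has invariant factors (1,1,1,1,1,1,1,1,1).

The boundary map ∂_2: C_2 → C_1 acts by ∂[p,q,r] = [q,r] − [p,r] + [p,q]. For instance
  ∂ADL = DL − AL + AD,
  ∂EGL = GL − EL + EG.
The resulting 20×10 matrix has rank 10, and its Smith normal form has invariant factors (1,1,1,1,1,1,1,1,1,1).

Now H_k = ker ∂_k / im ∂_{k+1}, so:

  H_0: rank C_0 − rank ∂_1 = 10 − 9 = 1, and the invariant factors of ∂_1 are all 1, so H_0 ≅ Z.
  H_1: rank ker ∂_1 − rank ∂_2 = (20 − 9) − 10 = 1, and the invariant factors of ∂_2 are all 1, so H_1 ≅ Z.
  H_2: rank ker ∂_2 − rank ∂_3 = (10 − 10) − 0 = 0, and there is no ∂_3, so H_2 ≅ 0.

As a check, the Euler characteristic is 10 − 20 + 10 = 0, which agrees with 1 − 1 + 0 = 0.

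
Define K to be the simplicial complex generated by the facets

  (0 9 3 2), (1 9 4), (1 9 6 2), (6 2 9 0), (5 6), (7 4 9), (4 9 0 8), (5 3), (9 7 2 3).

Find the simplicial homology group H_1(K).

We work with the vertex ordering 0 < 1 < 2 < 3 < 4 < 5 < 6 < 7 < 8 < 9. The simplices of K, each written with vertices in increasing order, are:

  0-simplices (10): [0], [1], [2], [3], [4], [5], [6], [7], [8], [9]
  1-simplices (24): (24 of them)
  2-simplices (19): (19 of them)
  3-simplices (5): [0,2,3,9], [0,2,6,9], [0,4,8,9], [1,2,6,9], [2,3,7,9]

giving chain groups C_0 ≅ Z^10, C_1 ≅ Z^24, C_2 ≅ Z^19, C_3 ≅ Z^5.

The boundary map ∂_1: C_1 → C_0 is given by ∂[p,q] = [q] − [p]. For instance
  ∂[4,9] = [9] − [4].
This gives a 10×24 integer matrix of rank 9; reducing to Smith normal form yields diagonal entries (1,1,1,1,1,1,1,1,1).

Boundary ∂_2: C_2 → C_1 sends each 2-simplex [p,q,r] to [q,r] − [p,r] + [p,q]. For instance
  ∂[2,7,9] = [7,9] − [2,9] + [2,7],
  ∂[2,3,7] = [3,7] − [2,7] + [2,3].
This gives a 24×19 integer matrix of rank 14; reducing to Smith normal form yields diagonal entries (1,1,1,1,1,1,1,1,1,1,1,1,1,1).

Boundary ∂_3: C_3 → C_2 sends each 3-simplex σ to the alternating sum Σ_i (−1)^i (σ with its i-th vertex removed). For instance
  ∂[0,2,6,9] = [2,6,9] − [0,6,9] + [0,2,9] − [0,2,6],
  ∂[0,2,3,9] = [2,3,9] − [0,3,9] + [0,2,9] − [0,2,3].
The 19×5 boundary matrix has rank 5 and Smith normal form diag(1,1,1,1,1).

Now H_k = ker ∂_k / im ∂_{k+1}, so:

  H_1: rank ker ∂_1 − rank ∂_2 = (24 − 9) − 14 = 1, and the invariant factors of ∂_2 are all 1, so H_1 ≅ Z.

H_1 = Z.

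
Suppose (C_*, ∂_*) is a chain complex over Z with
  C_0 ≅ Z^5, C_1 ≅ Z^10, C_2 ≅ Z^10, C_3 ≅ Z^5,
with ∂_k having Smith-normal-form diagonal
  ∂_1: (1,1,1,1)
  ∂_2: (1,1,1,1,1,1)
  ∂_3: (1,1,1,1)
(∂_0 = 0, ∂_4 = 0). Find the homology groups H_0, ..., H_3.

H_0 ≅ Z,  H_1 = 0,  H_2 = 0,  H_3 ≅ Z.

H_0: b_0 = 5 − 0 − 4 = 1; torsion from ∂_1 factors > 1: none. So H_0 ≅ Z.
H_1: b_1 = 10 − 4 − 6 = 0; torsion from ∂_2 factors > 1: none. So H_1 ≅ 0.
H_2: b_2 = 10 − 6 − 4 = 0; torsion from ∂_3 factors > 1: none. So H_2 ≅ 0.
H_3: b_3 = 5 − 4 − 0 = 1; torsion from ∂_4 factors > 1: none. So H_3 ≅ Z.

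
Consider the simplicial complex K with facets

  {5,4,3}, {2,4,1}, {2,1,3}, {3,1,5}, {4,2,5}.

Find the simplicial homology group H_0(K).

K has 5 vertices, 10 edges, 5 triangles.
rank ∂_0 = 0, rank ∂_1 = 4 ⇒ b_0 = 5 − 0 − 4 = 1; all invariant factors of ∂_1 are 1 so no torsion. So H_0 ≅ Z.

H_0 = Z.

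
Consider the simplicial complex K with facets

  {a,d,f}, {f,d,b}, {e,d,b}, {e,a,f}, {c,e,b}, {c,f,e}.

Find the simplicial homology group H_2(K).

H_2 = 0.

Fix the vertex order a < b < c < d < e < f and write every simplex with vertices in increasing order. Then dim K = 2 and the simplices of K are:

  0-simplices (6): a, b, c, d, e, f
  1-simplices (12): ad, ae, af, bc, bd, be, bf, ce, cf, de, df, ef
  2-simplices (6): adf, aef, bce, bde, bdf, cef

Hence C_0 ≅ Z^6, C_1 ≅ Z^12, C_2 ≅ Z^6.

∂_1: C_1 → C_0 maps an edge to its endpoints' difference, ∂[p,q] = q − p. For instance
  ∂be = e − b.
The resulting 6×12 matrix has rank 5, and its Smith normal form has invariant factors (1,1,1,1,1).

∂_2: C_2 → C_1 sends each 2-simplex [p,q,r] to [q,r] − [p,r] + [p,q]. For instance
  ∂bde = de − be + bd,
  ∂bdf = df − bf + bd.
As a 12×6 matrix over Z this has rank 6, with invariant factors (1,1,1,1,1,1).

From H_k ≅ ker(∂_k) / im(∂_{k+1}) we obtain:

  H_2: rank ker ∂_2 − rank ∂_3 = (6 − 6) − 0 = 0, and there is no ∂_3, so H_2 = 0.

(K is a triangulation of the cylinder S^1 x I.)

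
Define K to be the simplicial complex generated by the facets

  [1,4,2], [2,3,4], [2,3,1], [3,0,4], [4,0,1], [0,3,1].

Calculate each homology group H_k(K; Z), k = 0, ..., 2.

Order the vertices as 0 < 1 < 2 < 3 < 4. Listing each simplex with vertices in this order, K has dimension 2 with simplices:

  0-simplices (5): [0], [1], [2], [3], [4]
  1-simplices (9): [0,1], [0,3], [0,4], [1,2], [1,3], [1,4], [2,3], [2,4], [3,4]
  2-simplices (6): [0,1,3], [0,1,4], [0,3,4], [1,2,3], [1,2,4], [2,3,4]

giving chain groups C_0 ≅ Z^5, C_1 ≅ Z^9, C_2 ≅ Z^6.

The boundary map ∂_1: C_1 → C_0 is given by ∂[p,q] = [q] − [p].
The resulting 5×9 matrix has rank 4, and its Smith normal form has invariant factors (1,1,1,1).

∂_2: C_2 → C_1 sends each 2-simplex [p,q,r] to [q,r] − [p,r] + [p,q]. For instance
  ∂[2,3,4] = [3,4] − [2,4] + [2,3],
  ∂[1,2,4] = [2,4] − [1,4] + [1,2].
The resulting 9×6 matrix has rank 5, and its Smith normal form has invariant factors (1,1,1,1,1).

Reading off H_k = ker ∂_k / im ∂_{k+1}:

  H_0: rank C_0 − rank ∂_1 = 5 − 4 = 1, and the invariant factors of ∂_1 are all 1, so H_0 ≅ Z.
  H_1: rank ker ∂_1 − rank ∂_2 = (9 − 4) − 5 = 0, and the invariant factors of ∂_2 are all 1, so H_1 ≅ 0.
  H_2: rank ker ∂_2 − rank ∂_3 = (6 − 5) − 0 = 1, and there is no ∂_3, so H_2 ≅ Z.

As a check, the Euler characteristic is 5 − 9 + 6 = 2, which agrees with 1 − 0 + 1 = 2.

H_0 = Z,  H_1 = 0,  H_2 = Z.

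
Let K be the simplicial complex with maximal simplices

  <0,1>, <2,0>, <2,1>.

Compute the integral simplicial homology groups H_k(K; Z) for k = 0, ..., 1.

H_0 ≅ Z,  H_1 ≅ Z.

Take the total order 0 < 1 < 2 on the vertex set. Then K (dimension 1) consists of the simplices:

  0-simplices (3): [0], [1], [2]
  1-simplices (3): [0,1], [0,2], [1,2]

giving chain groups C_0 ≅ Z^3, C_1 ≅ Z^3.

∂_1: C_1 → C_0 sends each edge [p,q] (with p < q) to q − p.
As a 3×3 matrix over Z this has rank 2, with invariant factors (1,1).

Computing H_k = (kernel of ∂_k) / (image of ∂_{k+1}):

  H_0: rank C_0 − rank ∂_1 = 3 − 2 = 1, and the invariant factors of ∂_1 are all 1, so H_0 ≅ Z.
  H_1: rank ker ∂_1 − rank ∂_2 = (3 − 2) − 0 = 1, and there is no ∂_2, so H_1 ≅ Z.

As a check, the Euler characteristic is 3 − 3 = 0, which agrees with 1 − 1 = 0.
(K is a triangulation of the circle S^1.)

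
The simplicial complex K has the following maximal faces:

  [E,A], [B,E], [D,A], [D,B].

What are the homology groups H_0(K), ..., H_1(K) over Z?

H_0 = Z,  H_1 = Z.

Fix the vertex order A < B < D < E and write every simplex with vertices in increasing order. Then dim K = 1 and the simplices of K are:

  0-simplices (4): A, B, D, E
  1-simplices (4): AD, AE, BD, BE

Hence C_0 ≅ Z^4, C_1 ≅ Z^4.

Boundary ∂_1: C_1 → C_0 sends each edge [p,q] (with p < q) to q − p. For instance
  ∂AD = D − A.
The 4×4 boundary matrix has rank 3 and Smith normal form diag(1,1,1).

Now H_k = ker ∂_k / im ∂_{k+1}, so:

  H_0: rank C_0 − rank ∂_1 = 4 − 3 = 1, and the invariant factors of ∂_1 are all 1, so H_0 ≅ Z.
  H_1: rank ker ∂_1 − rank ∂_2 = (4 − 3) − 0 = 1, and there is no ∂_2, so H_1 ≅ Z.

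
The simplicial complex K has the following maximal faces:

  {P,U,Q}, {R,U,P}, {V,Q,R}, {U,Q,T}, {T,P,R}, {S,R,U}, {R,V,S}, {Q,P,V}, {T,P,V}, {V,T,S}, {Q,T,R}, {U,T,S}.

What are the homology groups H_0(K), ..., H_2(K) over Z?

H_0 ≅ Z,  H_1 ≅ Z/2Z,  H_2 = 0.

K has 7 vertices, 18 edges, 12 triangles.
rank ∂_0 = 0, rank ∂_1 = 6 ⇒ b_0 = 7 − 0 − 6 = 1; all invariant factors of ∂_1 are 1 so no torsion. So H_0 = Z.
rank ∂_1 = 6, rank ∂_2 = 12 ⇒ b_1 = 18 − 6 − 12 = 0; ∂_2 has invariant factor(s) [2] giving torsion. So H_1 = Z/2Z.
rank ∂_2 = 12, rank ∂_3 = 0 ⇒ b_2 = 12 − 12 − 0 = 0. So H_2 = 0.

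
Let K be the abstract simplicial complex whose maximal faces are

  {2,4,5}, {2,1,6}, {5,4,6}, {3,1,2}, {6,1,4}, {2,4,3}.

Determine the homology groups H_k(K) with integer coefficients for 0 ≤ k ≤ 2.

H_0 = Z,  H_1 = Z,  H_2 = 0.

Order the vertices as 1 < 2 < 3 < 4 < 5 < 6. Listing each simplex with vertices in this order, K has dimension 2 with simplices:

  0-simplices (6): [1], [2], [3], [4], [5], [6]
  1-simplices (12): [1,2], [1,3], [1,4], [1,6], [2,3], [2,4], [2,5], [2,6], [3,4], [4,5], [4,6], [5,6]
  2-simplices (6): [1,2,3], [1,2,6], [1,4,6], [2,3,4], [2,4,5], [4,5,6]

Hence C_0 ≅ Z^6, C_1 ≅ Z^12, C_2 ≅ Z^6.

The boundary map ∂_1: C_1 → C_0 sends each edge [p,q] (with p < q) to q − p. For instance
  ∂[1,3] = [3] − [1].
The 6×12 boundary matrix has rank 5 and Smith normal form diag(1,1,1,1,1).

The boundary map ∂_2: C_2 → C_1 maps a triangle to the signed sum of its edges. For instance
  ∂[1,4,6] = [4,6] − [1,6] + [1,4],
  ∂[1,2,6] = [2,6] − [1,6] + [1,2].
The 12×6 boundary matrix has rank 6 and Smith normal form diag(1,1,1,1,1,1).

Now H_k = ker ∂_k / im ∂_{k+1}, so:

  H_0: rank C_0 − rank ∂_1 = 6 − 5 = 1, and the invariant factors of ∂_1 are all 1, so H_0 = Z.
  H_1: rank ker ∂_1 − rank ∂_2 = (12 − 5) − 6 = 1, and the invariant factors of ∂_2 are all 1, so H_1 = Z.
  H_2: rank ker ∂_2 − rank ∂_3 = (6 − 6) − 0 = 0, and there is no ∂_3, so H_2 = 0.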